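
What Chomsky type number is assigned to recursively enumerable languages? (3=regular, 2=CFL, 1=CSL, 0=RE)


Chomsky hierarchy levels:
  Type 3: Regular (DFA/NFA/regex)
  Type 2: Context-free (PDA)
  Type 1: Context-sensitive
  Type 0: Recursively enumerable (TM)
'recursively enumerable' corresponds to Type 0

0


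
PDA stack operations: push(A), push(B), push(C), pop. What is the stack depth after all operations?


Tracing stack operations:
  push(A) -> stack = [A], depth=1
  push(B) -> stack = [A,B], depth=2
  push(C) -> stack = [A,B,C], depth=3
  pop -> removed C, stack = [A,B], depth=2
Final depth = 2

2


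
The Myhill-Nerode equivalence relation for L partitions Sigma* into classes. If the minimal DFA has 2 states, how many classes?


Myhill-Nerode theorem:
Number of equivalence classes = number of states in minimal DFA
Minimal DFA states = 2
Therefore equivalence classes = 2

2


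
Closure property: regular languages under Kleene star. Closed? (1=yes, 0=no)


Regular languages are closed under:
- Union (DFA product construction)
- Intersection (DFA product construction)
- Complement (swap accept/reject states)
- Concatenation (NFA construction)
- Kleene star (NFA construction)
Kleene star is in this list
Therefore: closed

1


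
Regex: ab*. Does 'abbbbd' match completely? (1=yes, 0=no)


Pattern: ab*
String: 'abbbbd'
Pattern requires: exactly one 'a' followed by zero or more 'b's
First char is 'a' -> OK
Rest 'bbbbd': all b's? No
Result: 0

0


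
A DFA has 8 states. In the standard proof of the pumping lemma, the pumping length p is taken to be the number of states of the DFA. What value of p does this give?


Pumping lemma for regular languages (standard proof):
Take p = |Q|, the number of DFA states.
Any string of length >= |Q| passes through |Q|+1 states while reading its first |Q| symbols,
so by pigeonhole some state repeats, giving the loop that can be pumped.
Here |Q| = 8
Therefore the proof uses p = 8

8


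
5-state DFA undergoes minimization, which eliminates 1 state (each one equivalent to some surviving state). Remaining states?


Original DFA: 5 states
Redundant states removed: 1
Minimized states = original - removed
= 5 - 1
= 4

4


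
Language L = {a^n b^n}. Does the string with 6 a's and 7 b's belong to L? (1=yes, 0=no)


Language requires equal numbers of a's and b's
PDA pushes for each 'a', pops for each 'b'
Number of a's = 6
Number of b's = 7
6 != 7 -> Reject

0


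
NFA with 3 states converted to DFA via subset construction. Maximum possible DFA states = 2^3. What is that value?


NFA has 3 states
Subset construction: each DFA state = subset of NFA states
Maximum subsets = 2^3
2^3 = 8

8


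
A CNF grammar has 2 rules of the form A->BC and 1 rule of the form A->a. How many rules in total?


CNF allows two rule forms:
  A -> BC (binary): 2 rules
  A -> a (terminal): 1 rule
Total = 2 + 1 = 3

3


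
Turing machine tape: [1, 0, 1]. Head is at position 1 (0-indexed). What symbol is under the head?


Tape: [1, 0, 1]
Positions: 0 1 2
Values:    1 0 1
Head at position 1
tape[1] = 0

0


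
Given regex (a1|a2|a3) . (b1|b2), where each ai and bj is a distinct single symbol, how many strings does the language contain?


First group: 3 alternatives
Second group: 2 alternatives
Concatenation: each choice from group 1 pairs with each from group 2
Total = 3 x 2 = 6

6


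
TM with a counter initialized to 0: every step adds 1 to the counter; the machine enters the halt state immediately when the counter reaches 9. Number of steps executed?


Counter starts at 0. Counting sequence:
  Step 1: counter = 1
  Step 2: counter = 2
  Step 3: counter = 3
  Step 4: counter = 4
  Step 5: counter = 5
  Step 6: counter = 6
  ...
  Step 9: counter = 9
Counter reached 9 -> halt
Total steps = 9

9


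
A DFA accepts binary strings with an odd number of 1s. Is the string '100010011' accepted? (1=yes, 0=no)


DFA has 2 states: q_even (start, accept=no) and q_odd
Processing string '100010011' character by character:
  Position 0: read '1', 1-count=1 -> q_odd
  Position 1: read '0', 1-count=1 -> q_odd (no change)
  Position 2: read '0', 1-count=1 -> q_odd (no change)
  Position 3: read '0', 1-count=1 -> q_odd (no change)
  Position 4: read '1', 1-count=2 -> q_even
  Position 5: read '0', 1-count=2 -> q_even (no change)
  Position 6: read '0', 1-count=2 -> q_even (no change)
  Position 7: read '1', 1-count=3 -> q_odd
  Position 8: read '1', 1-count=4 -> q_even
Final state: q_even, total 1s = 4 (even); the DFA requires an odd count -> reject

0


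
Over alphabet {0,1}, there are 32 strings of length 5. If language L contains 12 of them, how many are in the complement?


Alphabet: {0,1}
String length: 5
Total strings of length 5 = 2^5 = 32
Strings in L = 12
Complement = total - |L|
= 32 - 12
= 20

20


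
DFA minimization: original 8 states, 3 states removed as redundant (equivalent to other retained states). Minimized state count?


Original DFA: 8 states
Redundant states removed: 3
Minimized states = original - removed
= 8 - 3
= 5

5


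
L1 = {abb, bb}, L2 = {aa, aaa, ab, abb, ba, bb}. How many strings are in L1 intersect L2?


L1 = {abb, bb}
L2 = {aa, aaa, ab, abb, ba, bb}
Checking each string in L1 against L2:
  'abb': in L2? Yes
  'bb': in L2? Yes
Intersection = {abb, bb}
|L1 ∩ L2| = 2

2


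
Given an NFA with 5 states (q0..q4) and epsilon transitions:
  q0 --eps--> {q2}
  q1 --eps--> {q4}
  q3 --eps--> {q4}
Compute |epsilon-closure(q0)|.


Starting from q0
Initialize closure = {q0}
Follow epsilon from q0 -> add q2
Final closure: {q0, q2}
Size = 2

2


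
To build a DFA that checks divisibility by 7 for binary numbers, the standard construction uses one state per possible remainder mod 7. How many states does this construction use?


Divisibility by 7 is tracked via the remainder mod 7: 0, 1, ..., 6
The construction assigns one state to each remainder
Number of remainders = 7

7


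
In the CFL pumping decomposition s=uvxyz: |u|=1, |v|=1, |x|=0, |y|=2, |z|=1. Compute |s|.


|s| = |u| + |v| + |x| + |y| + |z|
= 1 + 1 + 0 + 2 + 1
= 2 + 0 + 3
= 2 + 3
= 5

5


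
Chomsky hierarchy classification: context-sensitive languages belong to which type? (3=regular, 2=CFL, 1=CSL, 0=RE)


Chomsky hierarchy levels:
  Type 3: Regular (DFA/NFA/regex)
  Type 2: Context-free (PDA)
  Type 1: Context-sensitive
  Type 0: Recursively enumerable (TM)
'context-sensitive' corresponds to Type 1

1


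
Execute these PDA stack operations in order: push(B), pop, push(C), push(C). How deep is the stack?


Tracing stack operations:
  push(B) -> stack = [B], depth=1
  pop -> removed B, stack = [], depth=0
  push(C) -> stack = [C], depth=1
  push(C) -> stack = [C,C], depth=2
Final depth = 2

2


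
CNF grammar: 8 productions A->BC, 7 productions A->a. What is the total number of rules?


CNF allows two rule forms:
  A -> BC (binary): 8 rules
  A -> a (terminal): 7 rules
Total = 8 + 7 = 15

15


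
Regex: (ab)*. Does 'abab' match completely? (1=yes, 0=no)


Pattern: (ab)*
String: 'abab'
Pattern requires: zero or more repetitions of 'ab'
Pairs: ['ab', 'ab']
All pairs are 'ab'? Yes
Result: 1

1


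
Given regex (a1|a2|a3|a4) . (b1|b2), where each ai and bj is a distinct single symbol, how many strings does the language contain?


First group: 4 alternatives
Second group: 2 alternatives
Concatenation: each choice from group 1 pairs with each from group 2
Total = 4 x 2 = 8

8


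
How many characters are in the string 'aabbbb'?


String: 'aabbbb'
Counting characters:
  'a' appears 2 time(s)
  'b' appears 4 time(s)
Total length = 2 + 4 = 6

6


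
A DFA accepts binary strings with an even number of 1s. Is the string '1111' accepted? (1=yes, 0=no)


DFA has 2 states: q_even (start, accept=yes) and q_odd
Processing string '1111' character by character:
  Position 0: read '1', 1-count=1 -> q_odd
  Position 1: read '1', 1-count=2 -> q_even
  Position 2: read '1', 1-count=3 -> q_odd
  Position 3: read '1', 1-count=4 -> q_even
Final state: q_even, total 1s = 4 (even); the DFA requires an even count -> accept

1


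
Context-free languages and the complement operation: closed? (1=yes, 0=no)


CFL closure properties:
  Closed under: union, concatenation, Kleene star
  NOT closed under: intersection, complement
Operation 'complement' is in not-closed list -> No (not closed)

0


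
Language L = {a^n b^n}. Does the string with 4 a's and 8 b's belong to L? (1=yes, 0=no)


Language requires equal numbers of a's and b's
PDA pushes for each 'a', pops for each 'b'
Number of a's = 4
Number of b's = 8
4 != 8 -> Reject

0


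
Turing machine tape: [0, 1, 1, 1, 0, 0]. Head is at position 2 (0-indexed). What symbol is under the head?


Tape: [0, 1, 1, 1, 0, 0]
Positions: 0 1 2 3 4 5
Values:    0 1 1 1 0 0
Head at position 2
tape[2] = 1

1


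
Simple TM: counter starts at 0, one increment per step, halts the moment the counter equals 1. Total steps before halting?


Counter starts at 0. Counting sequence:
  Step 1: counter = 1
Counter reached 1 -> halt
Total steps = 1

1


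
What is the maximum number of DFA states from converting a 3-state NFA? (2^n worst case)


NFA has 3 states
Subset construction: each DFA state = subset of NFA states
Maximum subsets = 2^3
2^3 = 8

8


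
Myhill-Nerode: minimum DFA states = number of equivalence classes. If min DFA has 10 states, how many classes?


Myhill-Nerode theorem:
Number of equivalence classes = number of states in minimal DFA
Minimal DFA states = 10
Therefore equivalence classes = 10

10


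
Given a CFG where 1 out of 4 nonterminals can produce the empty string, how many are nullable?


Nonterminals: {S, A, B, C}
A nonterminal is nullable if it can derive epsilon
Counting nullable nonterminals: 1
Total nullable = 1

1


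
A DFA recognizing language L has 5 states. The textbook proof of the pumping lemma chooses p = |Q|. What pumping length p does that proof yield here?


Pumping lemma for regular languages (standard proof):
Take p = |Q|, the number of DFA states.
Any string of length >= |Q| passes through |Q|+1 states while reading its first |Q| symbols,
so by pigeonhole some state repeats, giving the loop that can be pumped.
Here |Q| = 5
Therefore the proof uses p = 5

5


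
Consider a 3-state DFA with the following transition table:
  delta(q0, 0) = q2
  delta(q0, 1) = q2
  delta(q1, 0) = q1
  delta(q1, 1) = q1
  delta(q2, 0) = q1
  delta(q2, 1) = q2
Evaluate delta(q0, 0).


Looking up transition function:
delta(q0, 0) in the table
Row: q0, Column: 0
Result: q2

q2


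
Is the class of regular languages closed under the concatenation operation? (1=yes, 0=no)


Regular languages are closed under:
- Union (DFA product construction)
- Intersection (DFA product construction)
- Complement (swap accept/reject states)
- Concatenation (NFA construction)
- Kleene star (NFA construction)
concatenation is in this list
Therefore: closed

1


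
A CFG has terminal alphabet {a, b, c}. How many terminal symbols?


Terminal symbols: a, b, c
Counting each: a (#1), b (#2), c (#3)
Total = 3

3


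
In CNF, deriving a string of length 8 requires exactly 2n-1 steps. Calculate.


Chomsky Normal Form derivation:
String length n = 8
Each step either:
  - Splits a nonterminal into two (n-1 such steps)
  - Converts a nonterminal to terminal (n such steps)
Total = (n-1) + n = 2n - 1
= 2(8) - 1
= 16 - 1
= 15

15


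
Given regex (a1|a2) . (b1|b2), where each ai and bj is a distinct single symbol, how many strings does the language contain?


First group: 2 alternatives
Second group: 2 alternatives
Concatenation: each choice from group 1 pairs with each from group 2
Total = 2 x 2 = 4

4


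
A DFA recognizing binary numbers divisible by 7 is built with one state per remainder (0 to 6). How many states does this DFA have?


Divisibility by 7 is tracked via the remainder mod 7: 0, 1, ..., 6
The construction assigns one state to each remainder
Number of remainders = 7

7


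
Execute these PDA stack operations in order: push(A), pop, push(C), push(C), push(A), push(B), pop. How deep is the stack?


Tracing stack operations:
  push(A) -> stack = [A], depth=1
  pop -> removed A, stack = [], depth=0
  push(C) -> stack = [C], depth=1
  push(C) -> stack = [C,C], depth=2
  push(A) -> stack = [C,C,A], depth=3
  push(B) -> stack = [C,C,A,B], depth=4
  pop -> removed B, stack = [C,C,A], depth=3
Final depth = 3

3


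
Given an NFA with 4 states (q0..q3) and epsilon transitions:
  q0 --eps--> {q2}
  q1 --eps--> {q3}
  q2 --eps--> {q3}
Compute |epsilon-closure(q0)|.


Starting from q0
Initialize closure = {q0}
Follow epsilon from q0 -> add q2
Follow epsilon from q2 -> add q3
Final closure: {q0, q2, q3}
Size = 3

3


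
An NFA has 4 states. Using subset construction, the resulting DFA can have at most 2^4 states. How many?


NFA has 4 states
Subset construction: each DFA state = subset of NFA states
Maximum subsets = 2^4
2^4 = 16

16


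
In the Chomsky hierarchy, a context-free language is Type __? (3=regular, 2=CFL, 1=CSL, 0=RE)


Chomsky hierarchy levels:
  Type 3: Regular (DFA/NFA/regex)
  Type 2: Context-free (PDA)
  Type 1: Context-sensitive
  Type 0: Recursively enumerable (TM)
'context-free' corresponds to Type 2

2


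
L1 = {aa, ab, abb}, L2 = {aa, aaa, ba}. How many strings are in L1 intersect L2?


L1 = {aa, ab, abb}
L2 = {aa, aaa, ba}
Checking each string in L1 against L2:
  'aa': in L2? Yes
  'ab': in L2? No
  'abb': in L2? No
Intersection = {aa}
|L1 ∩ L2| = 1

1


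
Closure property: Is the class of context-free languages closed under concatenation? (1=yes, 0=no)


CFL closure properties:
  Closed under: union, concatenation, Kleene star
  NOT closed under: intersection, complement
Operation 'concatenation' is in closed list -> Yes (closed)

1


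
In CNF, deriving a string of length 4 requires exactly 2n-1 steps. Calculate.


Chomsky Normal Form derivation:
String length n = 4
Each step either:
  - Splits a nonterminal into two (n-1 such steps)
  - Converts a nonterminal to terminal (n such steps)
Total = (n-1) + n = 2n - 1
= 2(4) - 1
= 8 - 1
= 7

7


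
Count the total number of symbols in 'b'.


String: 'b'
Counting characters:
  'b' appears 1 time(s)
Total length = 0 + 1 = 1

1


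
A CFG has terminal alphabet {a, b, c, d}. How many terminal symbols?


Terminal symbols: a, b, c, d
Counting each: a (#1), b (#2), c (#3), d (#4)
Total = 4

4


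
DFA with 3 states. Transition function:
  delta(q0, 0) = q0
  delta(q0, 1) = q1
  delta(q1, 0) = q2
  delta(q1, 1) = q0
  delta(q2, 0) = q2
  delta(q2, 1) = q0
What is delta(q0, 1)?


Looking up transition function:
delta(q0, 1) in the table
Row: q0, Column: 1
Result: q1

q1


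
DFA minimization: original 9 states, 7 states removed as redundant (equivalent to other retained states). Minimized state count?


Original DFA: 9 states
Redundant states removed: 7
Minimized states = original - removed
= 9 - 7
= 2

2


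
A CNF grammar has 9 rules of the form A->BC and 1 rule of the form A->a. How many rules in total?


CNF allows two rule forms:
  A -> BC (binary): 9 rules
  A -> a (terminal): 1 rule
Total = 9 + 1 = 10

10


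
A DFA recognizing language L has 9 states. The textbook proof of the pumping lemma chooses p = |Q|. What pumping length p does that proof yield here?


Pumping lemma for regular languages (standard proof):
Take p = |Q|, the number of DFA states.
Any string of length >= |Q| passes through |Q|+1 states while reading its first |Q| symbols,
so by pigeonhole some state repeats, giving the loop that can be pumped.
Here |Q| = 9
Therefore the proof uses p = 9

9


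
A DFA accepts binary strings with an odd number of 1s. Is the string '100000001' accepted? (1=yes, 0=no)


DFA has 2 states: q_even (start, accept=no) and q_odd
Processing string '100000001' character by character:
  Position 0: read '1', 1-count=1 -> q_odd
  Position 1: read '0', 1-count=1 -> q_odd (no change)
  Position 2: read '0', 1-count=1 -> q_odd (no change)
  Position 3: read '0', 1-count=1 -> q_odd (no change)
  Position 4: read '0', 1-count=1 -> q_odd (no change)
  Position 5: read '0', 1-count=1 -> q_odd (no change)
  Position 6: read '0', 1-count=1 -> q_odd (no change)
  Position 7: read '0', 1-count=1 -> q_odd (no change)
  Position 8: read '1', 1-count=2 -> q_even
Final state: q_even, total 1s = 2 (even); the DFA requires an odd count -> reject

0


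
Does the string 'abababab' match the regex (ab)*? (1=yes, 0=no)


Pattern: (ab)*
String: 'abababab'
Pattern requires: zero or more repetitions of 'ab'
Pairs: ['ab', 'ab', 'ab', 'ab']
All pairs are 'ab'? Yes
Result: 1

1


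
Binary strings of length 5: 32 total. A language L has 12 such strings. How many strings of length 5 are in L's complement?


Alphabet: {0,1}
String length: 5
Total strings of length 5 = 2^5 = 32
Strings in L = 12
Complement = total - |L|
= 32 - 12
= 20

20


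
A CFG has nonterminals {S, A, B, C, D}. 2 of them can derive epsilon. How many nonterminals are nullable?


Nonterminals: {S, A, B, C, D}
A nonterminal is nullable if it can derive epsilon
Counting nullable nonterminals: 2
Total nullable = 2

2


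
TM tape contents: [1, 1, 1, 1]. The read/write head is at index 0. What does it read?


Tape: [1, 1, 1, 1]
Positions: 0 1 2 3
Values:    1 1 1 1
Head at position 0
tape[0] = 1

1


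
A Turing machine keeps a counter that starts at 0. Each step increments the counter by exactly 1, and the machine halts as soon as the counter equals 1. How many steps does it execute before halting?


Counter starts at 0. Counting sequence:
  Step 1: counter = 1
Counter reached 1 -> halt
Total steps = 1

1


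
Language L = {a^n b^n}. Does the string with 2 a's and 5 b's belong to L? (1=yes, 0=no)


Language requires equal numbers of a's and b's
PDA pushes for each 'a', pops for each 'b'
Number of a's = 2
Number of b's = 5
2 != 5 -> Reject

0


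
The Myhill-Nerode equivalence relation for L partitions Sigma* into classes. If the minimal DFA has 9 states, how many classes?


Myhill-Nerode theorem:
Number of equivalence classes = number of states in minimal DFA
Minimal DFA states = 9
Therefore equivalence classes = 9

9


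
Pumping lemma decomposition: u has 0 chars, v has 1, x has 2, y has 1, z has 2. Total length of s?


|s| = |u| + |v| + |x| + |y| + |z|
= 0 + 1 + 2 + 1 + 2
= 1 + 2 + 3
= 3 + 3
= 6

6


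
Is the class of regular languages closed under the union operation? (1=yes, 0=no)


Regular languages are closed under:
- Union (DFA product construction)
- Intersection (DFA product construction)
- Complement (swap accept/reject states)
- Concatenation (NFA construction)
- Kleene star (NFA construction)
union is in this list
Therefore: closed

1


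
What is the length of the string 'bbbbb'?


String: 'bbbbb'
Counting characters:
  'b' appears 5 time(s)
Total length = 0 + 5 = 5

5


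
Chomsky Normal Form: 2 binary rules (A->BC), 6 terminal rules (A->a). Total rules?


CNF allows two rule forms:
  A -> BC (binary): 2 rules
  A -> a (terminal): 6 rules
Total = 2 + 6 = 8

8


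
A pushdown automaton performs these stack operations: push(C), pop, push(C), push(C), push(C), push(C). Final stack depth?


Tracing stack operations:
  push(C) -> stack = [C], depth=1
  pop -> removed C, stack = [], depth=0
  push(C) -> stack = [C], depth=1
  push(C) -> stack = [C,C], depth=2
  push(C) -> stack = [C,C,C], depth=3
  push(C) -> stack = [C,C,C,C], depth=4
Final depth = 4

4


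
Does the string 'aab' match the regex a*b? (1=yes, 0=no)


Pattern: a*b
String: 'aab'
Pattern requires: zero or more 'a's followed by exactly one 'b'
Found 2 leading 'a's
Remaining: 'b'
Remaining is exactly 'b' -> match
Result: 1

1


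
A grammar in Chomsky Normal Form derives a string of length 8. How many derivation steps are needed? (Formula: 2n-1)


Chomsky Normal Form derivation:
String length n = 8
Each step either:
  - Splits a nonterminal into two (n-1 such steps)
  - Converts a nonterminal to terminal (n such steps)
Total = (n-1) + n = 2n - 1
= 2(8) - 1
= 16 - 1
= 15

15


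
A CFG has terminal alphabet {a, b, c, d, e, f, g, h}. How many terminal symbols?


Terminal symbols: a, b, c, d, e, f, g, h
Counting each: a (#1), b (#2), c (#3), d (#4), e (#5), f (#6), g (#7), h (#8)
Total = 8

8


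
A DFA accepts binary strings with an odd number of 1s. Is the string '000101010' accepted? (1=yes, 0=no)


DFA has 2 states: q_even (start, accept=no) and q_odd
Processing string '000101010' character by character:
  Position 0: read '0', 1-count=0 -> q_even (no change)
  Position 1: read '0', 1-count=0 -> q_even (no change)
  Position 2: read '0', 1-count=0 -> q_even (no change)
  Position 3: read '1', 1-count=1 -> q_odd
  Position 4: read '0', 1-count=1 -> q_odd (no change)
  Position 5: read '1', 1-count=2 -> q_even
  Position 6: read '0', 1-count=2 -> q_even (no change)
  Position 7: read '1', 1-count=3 -> q_odd
  Position 8: read '0', 1-count=3 -> q_odd (no change)
Final state: q_odd, total 1s = 3 (odd); the DFA requires an odd count -> accept

1


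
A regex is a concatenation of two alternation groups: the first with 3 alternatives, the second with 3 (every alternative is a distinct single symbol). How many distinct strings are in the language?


First group: 3 alternatives
Second group: 3 alternatives
Concatenation: each choice from group 1 pairs with each from group 2
Total = 3 x 3 = 9

9


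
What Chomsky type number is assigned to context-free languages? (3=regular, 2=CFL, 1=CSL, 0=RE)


Chomsky hierarchy levels:
  Type 3: Regular (DFA/NFA/regex)
  Type 2: Context-free (PDA)
  Type 1: Context-sensitive
  Type 0: Recursively enumerable (TM)
'context-free' corresponds to Type 2

2


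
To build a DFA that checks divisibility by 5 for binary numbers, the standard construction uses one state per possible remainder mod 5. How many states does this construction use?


Divisibility by 5 is tracked via the remainder mod 5: 0, 1, ..., 4
The construction assigns one state to each remainder
Number of remainders = 5

5


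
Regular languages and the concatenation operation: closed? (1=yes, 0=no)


Regular languages are closed under all standard operations:
- Union: Yes (product construction)
- Intersection: Yes (product construction)
- Complement: Yes (swap accept/reject)
- Concatenation: Yes (NFA construction)
Operation: concatenation -> Closed

1


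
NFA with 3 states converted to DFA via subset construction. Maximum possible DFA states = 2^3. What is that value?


NFA has 3 states
Subset construction: each DFA state = subset of NFA states
Maximum subsets = 2^3
2^3 = 8

8


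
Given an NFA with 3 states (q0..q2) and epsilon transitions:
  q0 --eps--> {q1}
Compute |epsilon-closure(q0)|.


Starting from q0
Initialize closure = {q0}
Follow epsilon from q0 -> add q1
Final closure: {q0, q1}
Size = 2

2


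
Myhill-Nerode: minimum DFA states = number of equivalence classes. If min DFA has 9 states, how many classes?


Myhill-Nerode theorem:
Number of equivalence classes = number of states in minimal DFA
Minimal DFA states = 9
Therefore equivalence classes = 9

9


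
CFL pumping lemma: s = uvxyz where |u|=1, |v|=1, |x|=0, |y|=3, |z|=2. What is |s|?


|s| = |u| + |v| + |x| + |y| + |z|
= 1 + 1 + 0 + 3 + 2
= 2 + 0 + 5
= 2 + 5
= 7

7


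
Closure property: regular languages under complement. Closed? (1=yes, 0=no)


Regular languages are closed under:
- Union (DFA product construction)
- Intersection (DFA product construction)
- Complement (swap accept/reject states)
- Concatenation (NFA construction)
- Kleene star (NFA construction)
complement is in this list
Therefore: closed

1


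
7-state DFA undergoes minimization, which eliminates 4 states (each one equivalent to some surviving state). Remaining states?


Original DFA: 7 states
Redundant states removed: 4
Minimized states = original - removed
= 7 - 4
= 3

3


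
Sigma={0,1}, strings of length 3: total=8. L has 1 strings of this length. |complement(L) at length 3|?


Alphabet: {0,1}
String length: 3
Total strings of length 3 = 2^3 = 8
Strings in L = 1
Complement = total - |L|
= 8 - 1
= 7

7


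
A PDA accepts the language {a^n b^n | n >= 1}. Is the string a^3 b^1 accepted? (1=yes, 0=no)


Language requires equal numbers of a's and b's
PDA pushes for each 'a', pops for each 'b'
Number of a's = 3
Number of b's = 1
3 != 1 -> Reject

0


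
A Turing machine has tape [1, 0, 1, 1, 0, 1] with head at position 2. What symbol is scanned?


Tape: [1, 0, 1, 1, 0, 1]
Positions: 0 1 2 3 4 5
Values:    1 0 1 1 0 1
Head at position 2
tape[2] = 1

1


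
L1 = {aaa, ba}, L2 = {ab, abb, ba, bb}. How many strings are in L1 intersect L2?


L1 = {aaa, ba}
L2 = {ab, abb, ba, bb}
Checking each string in L1 against L2:
  'aaa': in L2? No
  'ba': in L2? Yes
Intersection = {ba}
|L1 ∩ L2| = 1

1


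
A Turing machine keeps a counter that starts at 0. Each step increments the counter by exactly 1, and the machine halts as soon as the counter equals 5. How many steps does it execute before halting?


Counter starts at 0. Counting sequence:
  Step 1: counter = 1
  Step 2: counter = 2
  Step 3: counter = 3
  Step 4: counter = 4
  Step 5: counter = 5
Counter reached 5 -> halt
Total steps = 5

5


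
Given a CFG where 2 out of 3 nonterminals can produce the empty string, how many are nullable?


Nonterminals: {S, A, B}
A nonterminal is nullable if it can derive epsilon
Counting nullable nonterminals: 2
Total nullable = 2

2


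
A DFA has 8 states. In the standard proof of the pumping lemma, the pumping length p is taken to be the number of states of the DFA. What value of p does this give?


Pumping lemma for regular languages (standard proof):
Take p = |Q|, the number of DFA states.
Any string of length >= |Q| passes through |Q|+1 states while reading its first |Q| symbols,
so by pigeonhole some state repeats, giving the loop that can be pumped.
Here |Q| = 8
Therefore the proof uses p = 8

8


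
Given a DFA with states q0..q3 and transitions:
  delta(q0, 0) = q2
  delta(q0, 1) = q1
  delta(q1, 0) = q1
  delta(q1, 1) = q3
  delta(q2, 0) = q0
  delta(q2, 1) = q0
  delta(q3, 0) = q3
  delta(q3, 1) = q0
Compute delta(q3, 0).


Looking up transition function:
delta(q3, 0) in the table
Row: q3, Column: 0
Result: q3

q3


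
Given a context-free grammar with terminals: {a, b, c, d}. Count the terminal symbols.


Terminal symbols: a, b, c, d
Counting each: a (#1), b (#2), c (#3), d (#4)
Total = 4

4


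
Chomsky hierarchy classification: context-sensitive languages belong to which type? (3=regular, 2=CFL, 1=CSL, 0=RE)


Chomsky hierarchy levels:
  Type 3: Regular (DFA/NFA/regex)
  Type 2: Context-free (PDA)
  Type 1: Context-sensitive
  Type 0: Recursively enumerable (TM)
'context-sensitive' corresponds to Type 1

1


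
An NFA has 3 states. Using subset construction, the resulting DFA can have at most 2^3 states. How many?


NFA has 3 states
Subset construction: each DFA state = subset of NFA states
Maximum subsets = 2^3
2^3 = 8

8


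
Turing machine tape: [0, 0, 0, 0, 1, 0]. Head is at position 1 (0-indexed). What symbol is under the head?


Tape: [0, 0, 0, 0, 1, 0]
Positions: 0 1 2 3 4 5
Values:    0 0 0 0 1 0
Head at position 1
tape[1] = 0

0


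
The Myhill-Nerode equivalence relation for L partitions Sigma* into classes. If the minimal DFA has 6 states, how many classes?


Myhill-Nerode theorem:
Number of equivalence classes = number of states in minimal DFA
Minimal DFA states = 6
Therefore equivalence classes = 6

6


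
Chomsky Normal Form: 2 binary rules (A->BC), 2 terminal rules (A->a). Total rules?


CNF allows two rule forms:
  A -> BC (binary): 2 rules
  A -> a (terminal): 2 rules
Total = 2 + 2 = 4

4


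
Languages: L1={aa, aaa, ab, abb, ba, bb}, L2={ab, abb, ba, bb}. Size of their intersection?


L1 = {aa, aaa, ab, abb, ba, bb}
L2 = {ab, abb, ba, bb}
Checking each string in L1 against L2:
  'aa': in L2? No
  'aaa': in L2? No
  'ab': in L2? Yes
  'abb': in L2? Yes
  'ba': in L2? Yes
  'bb': in L2? Yes
Intersection = {ab, abb, ba, bb}
|L1 ∩ L2| = 4

4


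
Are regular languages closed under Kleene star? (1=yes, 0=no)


Regular languages are closed under:
- Union (DFA product construction)
- Intersection (DFA product construction)
- Complement (swap accept/reject states)
- Concatenation (NFA construction)
- Kleene star (NFA construction)
Kleene star is in this list
Therefore: closed

1


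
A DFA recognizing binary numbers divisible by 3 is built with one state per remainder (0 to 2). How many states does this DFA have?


Divisibility by 3 is tracked via the remainder mod 3: 0, 1, ..., 2
The construction assigns one state to each remainder
Number of remainders = 3

3


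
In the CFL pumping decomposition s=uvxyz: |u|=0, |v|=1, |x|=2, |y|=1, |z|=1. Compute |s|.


|s| = |u| + |v| + |x| + |y| + |z|
= 0 + 1 + 2 + 1 + 1
= 1 + 2 + 2
= 3 + 2
= 5

5


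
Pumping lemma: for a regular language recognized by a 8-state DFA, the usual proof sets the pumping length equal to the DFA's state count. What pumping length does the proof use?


Pumping lemma for regular languages (standard proof):
Take p = |Q|, the number of DFA states.
Any string of length >= |Q| passes through |Q|+1 states while reading its first |Q| symbols,
so by pigeonhole some state repeats, giving the loop that can be pumped.
Here |Q| = 8
Therefore the proof uses p = 8

8


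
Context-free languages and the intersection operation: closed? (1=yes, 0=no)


CFL closure properties:
  Closed under: union, concatenation, Kleene star
  NOT closed under: intersection, complement
Operation 'intersection' is in not-closed list -> No (not closed)

0


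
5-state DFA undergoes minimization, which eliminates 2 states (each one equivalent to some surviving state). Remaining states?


Original DFA: 5 states
Redundant states removed: 2
Minimized states = original - removed
= 5 - 2
= 3

3


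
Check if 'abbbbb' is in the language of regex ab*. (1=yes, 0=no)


Pattern: ab*
String: 'abbbbb'
Pattern requires: exactly one 'a' followed by zero or more 'b's
First char is 'a' -> OK
Rest 'bbbbb': all b's? Yes
Result: 1

1


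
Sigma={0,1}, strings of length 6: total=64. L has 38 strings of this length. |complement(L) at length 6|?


Alphabet: {0,1}
String length: 6
Total strings of length 6 = 2^6 = 64
Strings in L = 38
Complement = total - |L|
= 64 - 38
= 26

26


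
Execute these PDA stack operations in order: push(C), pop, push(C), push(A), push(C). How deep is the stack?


Tracing stack operations:
  push(C) -> stack = [C], depth=1
  pop -> removed C, stack = [], depth=0
  push(C) -> stack = [C], depth=1
  push(A) -> stack = [C,A], depth=2
  push(C) -> stack = [C,A,C], depth=3
Final depth = 3

3


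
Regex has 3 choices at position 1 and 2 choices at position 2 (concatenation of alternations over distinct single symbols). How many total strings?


First group: 3 alternatives
Second group: 2 alternatives
Concatenation: each choice from group 1 pairs with each from group 2
Total = 3 x 2 = 6

6


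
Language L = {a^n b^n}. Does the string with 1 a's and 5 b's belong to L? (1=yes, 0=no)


Language requires equal numbers of a's and b's
PDA pushes for each 'a', pops for each 'b'
Number of a's = 1
Number of b's = 5
1 != 5 -> Reject

0


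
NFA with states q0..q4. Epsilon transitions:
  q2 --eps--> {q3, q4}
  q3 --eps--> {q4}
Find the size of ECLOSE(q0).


Starting from q0
Initialize closure = {q0}
q0 has no outgoing epsilon transitions -> nothing to add
Final closure: {q0}
Size = 1

1


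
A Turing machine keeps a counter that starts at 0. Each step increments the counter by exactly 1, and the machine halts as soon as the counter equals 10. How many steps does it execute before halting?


Counter starts at 0. Counting sequence:
  Step 1: counter = 1
  Step 2: counter = 2
  Step 3: counter = 3
  Step 4: counter = 4
  Step 5: counter = 5
  Step 6: counter = 6
  ...
  Step 10: counter = 10
Counter reached 10 -> halt
Total steps = 10

10


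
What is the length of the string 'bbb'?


String: 'bbb'
Counting characters:
  'b' appears 3 time(s)
Total length = 0 + 3 = 3

3


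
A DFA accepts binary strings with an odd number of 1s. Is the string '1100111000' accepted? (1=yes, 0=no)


DFA has 2 states: q_even (start, accept=no) and q_odd
Processing string '1100111000' character by character:
  Position 0: read '1', 1-count=1 -> q_odd
  Position 1: read '1', 1-count=2 -> q_even
  Position 2: read '0', 1-count=2 -> q_even (no change)
  Position 3: read '0', 1-count=2 -> q_even (no change)
  Position 4: read '1', 1-count=3 -> q_odd
  Position 5: read '1', 1-count=4 -> q_even
  Position 6: read '1', 1-count=5 -> q_odd
  Position 7: read '0', 1-count=5 -> q_odd (no change)
  Position 8: read '0', 1-count=5 -> q_odd (no change)
  Position 9: read '0', 1-count=5 -> q_odd (no change)
Final state: q_odd, total 1s = 5 (odd); the DFA requires an odd count -> accept

1


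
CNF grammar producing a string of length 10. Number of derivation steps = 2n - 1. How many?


Chomsky Normal Form derivation:
String length n = 10
Each step either:
  - Splits a nonterminal into two (n-1 such steps)
  - Converts a nonterminal to terminal (n such steps)
Total = (n-1) + n = 2n - 1
= 2(10) - 1
= 20 - 1
= 19

19


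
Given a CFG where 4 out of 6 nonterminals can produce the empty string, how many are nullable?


Nonterminals: {S, A, B, C, D, E}
A nonterminal is nullable if it can derive epsilon
Counting nullable nonterminals: 4
Total nullable = 4

4


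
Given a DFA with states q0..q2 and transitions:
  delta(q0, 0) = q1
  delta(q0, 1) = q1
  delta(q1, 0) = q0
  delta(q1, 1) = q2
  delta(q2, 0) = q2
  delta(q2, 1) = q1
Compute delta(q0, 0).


Looking up transition function:
delta(q0, 0) in the table
Row: q0, Column: 0
Result: q1

q1


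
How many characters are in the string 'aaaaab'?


String: 'aaaaab'
Counting characters:
  'a' appears 5 time(s)
  'b' appears 1 time(s)
Total length = 5 + 1 = 6

6


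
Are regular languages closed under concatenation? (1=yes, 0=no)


Regular languages are closed under all standard operations:
- Union: Yes (product construction)
- Intersection: Yes (product construction)
- Complement: Yes (swap accept/reject)
- Concatenation: Yes (NFA construction)
Operation: concatenation -> Closed

1


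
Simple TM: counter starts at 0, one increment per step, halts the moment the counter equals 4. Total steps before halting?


Counter starts at 0. Counting sequence:
  Step 1: counter = 1
  Step 2: counter = 2
  Step 3: counter = 3
  Step 4: counter = 4
Counter reached 4 -> halt
Total steps = 4

4


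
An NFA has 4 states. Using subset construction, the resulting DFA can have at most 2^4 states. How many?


NFA has 4 states
Subset construction: each DFA state = subset of NFA states
Maximum subsets = 2^4
2^4 = 16

16


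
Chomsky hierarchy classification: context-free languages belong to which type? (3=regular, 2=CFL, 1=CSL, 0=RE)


Chomsky hierarchy levels:
  Type 3: Regular (DFA/NFA/regex)
  Type 2: Context-free (PDA)
  Type 1: Context-sensitive
  Type 0: Recursively enumerable (TM)
'context-free' corresponds to Type 2

2


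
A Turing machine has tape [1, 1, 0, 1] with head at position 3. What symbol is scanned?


Tape: [1, 1, 0, 1]
Positions: 0 1 2 3
Values:    1 1 0 1
Head at position 3
tape[3] = 1

1


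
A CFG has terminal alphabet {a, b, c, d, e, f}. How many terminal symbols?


Terminal symbols: a, b, c, d, e, f
Counting each: a (#1), b (#2), c (#3), d (#4), e (#5), f (#6)
Total = 6

6


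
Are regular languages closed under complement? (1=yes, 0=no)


Regular languages are closed under:
- Union (DFA product construction)
- Intersection (DFA product construction)
- Complement (swap accept/reject states)
- Concatenation (NFA construction)
- Kleene star (NFA construction)
complement is in this list
Therefore: closed

1


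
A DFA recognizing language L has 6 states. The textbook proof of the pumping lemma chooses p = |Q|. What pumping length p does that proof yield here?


Pumping lemma for regular languages (standard proof):
Take p = |Q|, the number of DFA states.
Any string of length >= |Q| passes through |Q|+1 states while reading its first |Q| symbols,
so by pigeonhole some state repeats, giving the loop that can be pumped.
Here |Q| = 6
Therefore the proof uses p = 6

6


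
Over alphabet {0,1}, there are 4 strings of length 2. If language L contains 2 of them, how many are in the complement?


Alphabet: {0,1}
String length: 2
Total strings of length 2 = 2^2 = 4
Strings in L = 2
Complement = total - |L|
= 4 - 2
= 2

2


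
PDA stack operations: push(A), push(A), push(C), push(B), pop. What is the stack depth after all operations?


Tracing stack operations:
  push(A) -> stack = [A], depth=1
  push(A) -> stack = [A,A], depth=2
  push(C) -> stack = [A,A,C], depth=3
  push(B) -> stack = [A,A,C,B], depth=4
  pop -> removed B, stack = [A,A,C], depth=3
Final depth = 3

3


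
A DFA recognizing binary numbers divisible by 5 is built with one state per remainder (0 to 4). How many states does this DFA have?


Divisibility by 5 is tracked via the remainder mod 5: 0, 1, ..., 4
The construction assigns one state to each remainder
Number of remainders = 5

5


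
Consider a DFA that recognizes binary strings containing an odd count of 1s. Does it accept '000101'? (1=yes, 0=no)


DFA has 2 states: q_even (start, accept=no) and q_odd
Processing string '000101' character by character:
  Position 0: read '0', 1-count=0 -> q_even (no change)
  Position 1: read '0', 1-count=0 -> q_even (no change)
  Position 2: read '0', 1-count=0 -> q_even (no change)
  Position 3: read '1', 1-count=1 -> q_odd
  Position 4: read '0', 1-count=1 -> q_odd (no change)
  Position 5: read '1', 1-count=2 -> q_even
Final state: q_even, total 1s = 2 (even); the DFA requires an odd count -> reject

0


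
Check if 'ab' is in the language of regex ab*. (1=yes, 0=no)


Pattern: ab*
String: 'ab'
Pattern requires: exactly one 'a' followed by zero or more 'b's
First char is 'a' -> OK
Rest 'b': all b's? Yes
Result: 1

1


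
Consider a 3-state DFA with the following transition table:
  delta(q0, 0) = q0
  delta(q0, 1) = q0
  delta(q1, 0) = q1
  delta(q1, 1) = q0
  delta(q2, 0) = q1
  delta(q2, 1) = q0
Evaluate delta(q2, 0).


Looking up transition function:
delta(q2, 0) in the table
Row: q2, Column: 0
Result: q1

q1


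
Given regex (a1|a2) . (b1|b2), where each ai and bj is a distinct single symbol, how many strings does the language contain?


First group: 2 alternatives
Second group: 2 alternatives
Concatenation: each choice from group 1 pairs with each from group 2
Total = 2 x 2 = 4

4


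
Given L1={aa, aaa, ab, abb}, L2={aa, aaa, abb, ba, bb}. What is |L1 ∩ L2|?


L1 = {aa, aaa, ab, abb}
L2 = {aa, aaa, abb, ba, bb}
Checking each string in L1 against L2:
  'aa': in L2? Yes
  'aaa': in L2? Yes
  'ab': in L2? No
  'abb': in L2? Yes
Intersection = {aa, aaa, abb}
|L1 ∩ L2| = 3

3


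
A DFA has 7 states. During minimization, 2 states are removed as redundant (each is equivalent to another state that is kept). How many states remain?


Original DFA: 7 states
Redundant states removed: 2
Minimized states = original - removed
= 7 - 2
= 5

5


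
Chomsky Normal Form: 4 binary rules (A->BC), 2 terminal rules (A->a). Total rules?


CNF allows two rule forms:
  A -> BC (binary): 4 rules
  A -> a (terminal): 2 rules
Total = 4 + 2 = 6

6


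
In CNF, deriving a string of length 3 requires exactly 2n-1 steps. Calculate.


Chomsky Normal Form derivation:
String length n = 3
Each step either:
  - Splits a nonterminal into two (n-1 such steps)
  - Converts a nonterminal to terminal (n such steps)
Total = (n-1) + n = 2n - 1
= 2(3) - 1
= 6 - 1
= 5

5
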